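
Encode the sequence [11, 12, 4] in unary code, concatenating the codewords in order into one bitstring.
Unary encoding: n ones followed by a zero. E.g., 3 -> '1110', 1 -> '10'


Encode each number as n ones followed by a terminating 0:
  11 -> 111111111110 (12 bits)
  12 -> 1111111111110 (13 bits)
  4 -> 11110 (5 bits)
Total length = 12 + 13 + 5 = 30 bits.

Unary([11, 12, 4]) = 111111111110111111111111011110 (30 bits)


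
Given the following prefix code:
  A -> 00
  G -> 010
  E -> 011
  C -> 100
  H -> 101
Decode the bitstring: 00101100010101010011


Decoding step by step:
Bits 00 -> A
Bits 101 -> H
Bits 100 -> C
Bits 010 -> G
Bits 101 -> H
Bits 010 -> G
Bits 011 -> E


Decoded message: AHCGHGE


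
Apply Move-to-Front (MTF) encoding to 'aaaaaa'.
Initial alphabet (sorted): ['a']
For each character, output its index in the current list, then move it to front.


MTF encoding:
'a': index 0 in ['a'] -> ['a']
'a': index 0 in ['a'] -> ['a']
'a': index 0 in ['a'] -> ['a']
'a': index 0 in ['a'] -> ['a']
'a': index 0 in ['a'] -> ['a']
'a': index 0 in ['a'] -> ['a']


Output: [0, 0, 0, 0, 0, 0]


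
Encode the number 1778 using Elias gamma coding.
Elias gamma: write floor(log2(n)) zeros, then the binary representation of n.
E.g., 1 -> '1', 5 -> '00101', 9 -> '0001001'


num_bits = floor(log2(1778)) + 1 = 11
leading_zeros = num_bits - 1 = 10
binary(1778) = 11011110010

Elias gamma(1778) = '0000000000' + '11011110010' = 000000000011011110010 (21 bits)


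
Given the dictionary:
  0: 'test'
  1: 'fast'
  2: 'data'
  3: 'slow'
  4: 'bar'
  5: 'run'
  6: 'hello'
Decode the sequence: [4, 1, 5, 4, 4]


Look up each index in the dictionary:
  4 -> 'bar'
  1 -> 'fast'
  5 -> 'run'
  4 -> 'bar'
  4 -> 'bar'

Decoded: "bar fast run bar bar"


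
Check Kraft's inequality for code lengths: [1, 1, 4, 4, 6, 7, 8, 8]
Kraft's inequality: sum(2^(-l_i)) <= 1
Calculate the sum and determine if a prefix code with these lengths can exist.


Sum = 2^(-1) + 2^(-1) + 2^(-4) + 2^(-4) + 2^(-6) + 2^(-7) + 2^(-8) + 2^(-8)
    = 0.5 + 0.5 + 0.0625 + 0.0625 + 0.015625 + 0.0078125 + 0.00390625 + 0.00390625
    = 296/256 = 1.15625
Since 1.15625 > 1, Kraft's inequality is NOT satisfied.
A prefix code with these lengths CANNOT exist.

Kraft sum = 1.15625. Not satisfied.


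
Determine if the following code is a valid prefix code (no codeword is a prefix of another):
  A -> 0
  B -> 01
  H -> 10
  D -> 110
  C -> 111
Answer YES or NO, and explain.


Checking each pair (does one codeword prefix another?):
  A='0' vs B='01': prefix -- VIOLATION

NO -- this is NOT a valid prefix code. A (0) is a prefix of B (01).


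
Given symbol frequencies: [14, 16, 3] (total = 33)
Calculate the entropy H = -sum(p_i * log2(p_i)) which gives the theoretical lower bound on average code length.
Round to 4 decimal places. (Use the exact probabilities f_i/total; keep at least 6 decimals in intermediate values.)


Per-symbol terms -p_i * log2(p_i) with p_i = f_i/33:
  p = 14/33 = 0.424242: log2(p) = -1.237039, -p*log2(p) = 0.524805
  p = 16/33 = 0.484848: log2(p) = -1.044394, -p*log2(p) = 0.506373
  p = 3/33 = 0.090909: log2(p) = -3.459432, -p*log2(p) = 0.314494
H = 0.524805 + 0.506373 + 0.314494 = 1.345672

H = 1.3457 bits/symbol


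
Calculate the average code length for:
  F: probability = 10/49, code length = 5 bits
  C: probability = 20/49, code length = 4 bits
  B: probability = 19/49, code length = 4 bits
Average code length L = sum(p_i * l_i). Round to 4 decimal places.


Weighted contributions p_i * l_i:
  F: (10/49) * 5 = 50/49
  C: (20/49) * 4 = 80/49
  B: (19/49) * 4 = 76/49
Sum = (50 + 80 + 76)/49 = 206/49

L = 206/49 = 4.2041 bits/symbol


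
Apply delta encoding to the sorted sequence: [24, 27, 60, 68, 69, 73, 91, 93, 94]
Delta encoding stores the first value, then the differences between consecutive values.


First value: 24
Deltas:
  27 - 24 = 3
  60 - 27 = 33
  68 - 60 = 8
  69 - 68 = 1
  73 - 69 = 4
  91 - 73 = 18
  93 - 91 = 2
  94 - 93 = 1


Delta encoded: [24, 3, 33, 8, 1, 4, 18, 2, 1]


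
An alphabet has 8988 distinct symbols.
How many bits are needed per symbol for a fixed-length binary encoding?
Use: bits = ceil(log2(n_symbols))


log2(8988) = 13.1338
Bracket: 2^13 = 8192 < 8988 <= 2^14 = 16384
So ceil(log2(8988)) = 14

bits = ceil(log2(8988)) = ceil(13.1338) = 14 bits


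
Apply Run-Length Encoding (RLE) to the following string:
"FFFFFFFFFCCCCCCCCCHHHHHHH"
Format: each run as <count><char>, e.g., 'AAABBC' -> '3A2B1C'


Scanning runs left to right:
  i=0: run of 'F' x 9 -> '9F'
  i=9: run of 'C' x 9 -> '9C'
  i=18: run of 'H' x 7 -> '7H'

RLE = 9F9C7H


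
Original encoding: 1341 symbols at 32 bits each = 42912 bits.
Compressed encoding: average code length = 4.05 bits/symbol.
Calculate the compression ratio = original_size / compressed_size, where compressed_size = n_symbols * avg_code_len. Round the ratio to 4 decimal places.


original_size = n_symbols * orig_bits = 1341 * 32 = 42912 bits
compressed_size = n_symbols * avg_code_len = 1341 * 4.05 = 5431.05 bits
ratio = original_size / compressed_size = 42912 / 5431.05 = 7.9012

Compression ratio = 7.9012


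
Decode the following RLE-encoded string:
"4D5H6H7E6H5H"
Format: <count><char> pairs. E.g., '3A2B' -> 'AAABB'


Expanding each <count><char> pair:
  4D -> 'DDDD'
  5H -> 'HHHHH'
  6H -> 'HHHHHH'
  7E -> 'EEEEEEE'
  6H -> 'HHHHHH'
  5H -> 'HHHHH'

Decoded = DDDDHHHHHHHHHHHEEEEEEEHHHHHHHHHHH


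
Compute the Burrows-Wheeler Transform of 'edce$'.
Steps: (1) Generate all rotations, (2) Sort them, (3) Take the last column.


Rotations (sorted):
  0: $edce -> last char: e
  1: ce$ed -> last char: d
  2: dce$e -> last char: e
  3: e$edc -> last char: c
  4: edce$ -> last char: $


BWT = edec$


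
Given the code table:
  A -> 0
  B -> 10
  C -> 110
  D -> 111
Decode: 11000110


Decoding:
110 -> C
0 -> A
0 -> A
110 -> C


Result: CAAC


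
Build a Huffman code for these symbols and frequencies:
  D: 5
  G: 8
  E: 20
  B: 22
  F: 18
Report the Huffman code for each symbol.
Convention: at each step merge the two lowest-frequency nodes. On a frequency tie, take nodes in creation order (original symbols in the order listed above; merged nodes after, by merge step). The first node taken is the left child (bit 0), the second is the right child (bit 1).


Huffman tree construction:
Step 1: Merge D(5) + G(8) = 13
Step 2: Merge (D+G)(13) + F(18) = 31
Step 3: Merge E(20) + B(22) = 42
Step 4: Merge ((D+G)+F)(31) + (E+B)(42) = 73
Read each symbol's code off the tree from the root (left child = 0, right child = 1).

Codes:
  D: 000 (length 3)
  G: 001 (length 3)
  E: 10 (length 2)
  B: 11 (length 2)
  F: 01 (length 2)
Average code length: 159/73 = 2.1781 bits/symbol


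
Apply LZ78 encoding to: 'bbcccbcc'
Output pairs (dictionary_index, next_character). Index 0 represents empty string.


LZ78 encoding steps:
Dictionary: {0: ''}
Step 1: w='' (idx 0), next='b' -> output (0, 'b'), add 'b' as idx 1
Step 2: w='b' (idx 1), next='c' -> output (1, 'c'), add 'bc' as idx 2
Step 3: w='' (idx 0), next='c' -> output (0, 'c'), add 'c' as idx 3
Step 4: w='c' (idx 3), next='b' -> output (3, 'b'), add 'cb' as idx 4
Step 5: w='c' (idx 3), next='c' -> output (3, 'c'), add 'cc' as idx 5


Encoded: [(0, 'b'), (1, 'c'), (0, 'c'), (3, 'b'), (3, 'c')]


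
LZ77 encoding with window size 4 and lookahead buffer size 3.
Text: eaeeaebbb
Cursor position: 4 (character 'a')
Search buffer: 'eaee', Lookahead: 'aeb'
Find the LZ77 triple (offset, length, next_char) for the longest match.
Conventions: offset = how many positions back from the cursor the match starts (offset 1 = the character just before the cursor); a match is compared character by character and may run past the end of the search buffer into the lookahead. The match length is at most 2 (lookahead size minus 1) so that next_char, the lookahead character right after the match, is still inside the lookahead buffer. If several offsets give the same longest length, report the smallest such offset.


Try each offset into the search buffer:
  offset=1 (pos 3, char 'e'): match length 0
  offset=2 (pos 2, char 'e'): match length 0
  offset=3 (pos 1, char 'a'): match length 2
  offset=4 (pos 0, char 'e'): match length 0
Longest match has length 2 at offset 3.
next_char = character at position 4 + 2 = 6 -> 'b'

Best match: offset=3, length=2 (matching 'ae' starting at position 1)
LZ77 triple: (3, 2, 'b')


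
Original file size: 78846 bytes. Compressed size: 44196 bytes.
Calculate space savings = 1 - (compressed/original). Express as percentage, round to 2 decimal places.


ratio = compressed/original = 44196/78846 = 0.560536
savings = 1 - ratio = 1 - 0.560536 = 0.439464
as a percentage: 0.439464 * 100 = 43.95%

Space savings = 1 - 44196/78846 = 43.95%


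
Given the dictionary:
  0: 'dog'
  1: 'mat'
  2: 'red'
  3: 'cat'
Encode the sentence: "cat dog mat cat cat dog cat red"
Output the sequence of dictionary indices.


Look up each word in the dictionary:
  'cat' -> 3
  'dog' -> 0
  'mat' -> 1
  'cat' -> 3
  'cat' -> 3
  'dog' -> 0
  'cat' -> 3
  'red' -> 2

Encoded: [3, 0, 1, 3, 3, 0, 3, 2]


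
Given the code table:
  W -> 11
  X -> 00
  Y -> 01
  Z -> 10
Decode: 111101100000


Decoding:
11 -> W
11 -> W
01 -> Y
10 -> Z
00 -> X
00 -> X


Result: WWYZXX


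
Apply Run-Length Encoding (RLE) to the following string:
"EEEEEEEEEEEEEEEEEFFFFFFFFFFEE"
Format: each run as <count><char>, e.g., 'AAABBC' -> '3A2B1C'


Scanning runs left to right:
  i=0: run of 'E' x 17 -> '17E'
  i=17: run of 'F' x 10 -> '10F'
  i=27: run of 'E' x 2 -> '2E'

RLE = 17E10F2E


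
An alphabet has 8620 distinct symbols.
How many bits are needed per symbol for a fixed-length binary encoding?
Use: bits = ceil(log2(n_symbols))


log2(8620) = 13.0735
Bracket: 2^13 = 8192 < 8620 <= 2^14 = 16384
So ceil(log2(8620)) = 14

bits = ceil(log2(8620)) = ceil(13.0735) = 14 bits


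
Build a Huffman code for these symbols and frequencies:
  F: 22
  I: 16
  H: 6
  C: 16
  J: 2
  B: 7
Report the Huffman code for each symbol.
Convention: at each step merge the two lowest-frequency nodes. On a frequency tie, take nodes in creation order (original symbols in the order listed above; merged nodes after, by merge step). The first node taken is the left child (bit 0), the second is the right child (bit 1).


Huffman tree construction:
Step 1: Merge J(2) + H(6) = 8
Step 2: Merge B(7) + (J+H)(8) = 15
Step 3: Merge (B+(J+H))(15) + I(16) = 31
Step 4: Merge C(16) + F(22) = 38
Step 5: Merge ((B+(J+H))+I)(31) + (C+F)(38) = 69
Read each symbol's code off the tree from the root (left child = 0, right child = 1).

Codes:
  F: 11 (length 2)
  I: 01 (length 2)
  H: 0011 (length 4)
  C: 10 (length 2)
  J: 0010 (length 4)
  B: 000 (length 3)
Average code length: 161/69 = 2.3333 bits/symbol


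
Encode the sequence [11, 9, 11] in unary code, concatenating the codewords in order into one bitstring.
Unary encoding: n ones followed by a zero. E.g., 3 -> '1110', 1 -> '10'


Encode each number as n ones followed by a terminating 0:
  11 -> 111111111110 (12 bits)
  9 -> 1111111110 (10 bits)
  11 -> 111111111110 (12 bits)
Total length = 12 + 10 + 12 = 34 bits.

Unary([11, 9, 11]) = 1111111111101111111110111111111110 (34 bits)


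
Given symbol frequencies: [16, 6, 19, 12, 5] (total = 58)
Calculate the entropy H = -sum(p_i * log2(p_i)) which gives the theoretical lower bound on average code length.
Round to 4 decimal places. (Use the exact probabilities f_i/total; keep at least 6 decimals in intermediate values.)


Per-symbol terms -p_i * log2(p_i) with p_i = f_i/58:
  p = 16/58 = 0.275862: log2(p) = -1.857981, -p*log2(p) = 0.512546
  p = 6/58 = 0.103448: log2(p) = -3.273018, -p*log2(p) = 0.338588
  p = 19/58 = 0.327586: log2(p) = -1.610053, -p*log2(p) = 0.527431
  p = 12/58 = 0.206897: log2(p) = -2.273018, -p*log2(p) = 0.470280
  p = 5/58 = 0.086207: log2(p) = -3.536053, -p*log2(p) = 0.304832
H = 0.512546 + 0.338588 + 0.527431 + 0.470280 + 0.304832 = 2.153677

H = 2.1537 bits/symbol


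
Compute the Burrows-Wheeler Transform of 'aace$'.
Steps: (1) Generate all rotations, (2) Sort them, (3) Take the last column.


Rotations (sorted):
  0: $aace -> last char: e
  1: aace$ -> last char: $
  2: ace$a -> last char: a
  3: ce$aa -> last char: a
  4: e$aac -> last char: c


BWT = e$aac


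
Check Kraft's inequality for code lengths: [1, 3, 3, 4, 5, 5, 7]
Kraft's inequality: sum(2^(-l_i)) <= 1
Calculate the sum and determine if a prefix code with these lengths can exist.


Sum = 2^(-1) + 2^(-3) + 2^(-3) + 2^(-4) + 2^(-5) + 2^(-5) + 2^(-7)
    = 0.5 + 0.125 + 0.125 + 0.0625 + 0.03125 + 0.03125 + 0.0078125
    = 113/128 = 0.8828125
Since 0.8828125 <= 1, Kraft's inequality IS satisfied.
A prefix code with these lengths CAN exist.

Kraft sum = 0.8828125. Satisfied.


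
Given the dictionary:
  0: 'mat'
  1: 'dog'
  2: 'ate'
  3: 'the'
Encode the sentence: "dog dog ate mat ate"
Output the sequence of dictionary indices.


Look up each word in the dictionary:
  'dog' -> 1
  'dog' -> 1
  'ate' -> 2
  'mat' -> 0
  'ate' -> 2

Encoded: [1, 1, 2, 0, 2]


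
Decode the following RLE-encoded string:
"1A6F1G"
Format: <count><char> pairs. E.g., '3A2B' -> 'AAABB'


Expanding each <count><char> pair:
  1A -> 'A'
  6F -> 'FFFFFF'
  1G -> 'G'

Decoded = AFFFFFFG


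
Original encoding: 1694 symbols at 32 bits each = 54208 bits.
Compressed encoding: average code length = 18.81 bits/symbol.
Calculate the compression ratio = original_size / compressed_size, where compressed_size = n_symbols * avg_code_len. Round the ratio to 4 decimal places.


original_size = n_symbols * orig_bits = 1694 * 32 = 54208 bits
compressed_size = n_symbols * avg_code_len = 1694 * 18.81 = 31864.14 bits
ratio = original_size / compressed_size = 54208 / 31864.14 = 1.7012

Compression ratio = 1.7012


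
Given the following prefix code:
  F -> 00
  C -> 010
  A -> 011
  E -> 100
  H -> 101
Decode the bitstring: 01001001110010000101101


Decoding step by step:
Bits 010 -> C
Bits 010 -> C
Bits 011 -> A
Bits 100 -> E
Bits 100 -> E
Bits 00 -> F
Bits 101 -> H
Bits 101 -> H


Decoded message: CCAEEFHH


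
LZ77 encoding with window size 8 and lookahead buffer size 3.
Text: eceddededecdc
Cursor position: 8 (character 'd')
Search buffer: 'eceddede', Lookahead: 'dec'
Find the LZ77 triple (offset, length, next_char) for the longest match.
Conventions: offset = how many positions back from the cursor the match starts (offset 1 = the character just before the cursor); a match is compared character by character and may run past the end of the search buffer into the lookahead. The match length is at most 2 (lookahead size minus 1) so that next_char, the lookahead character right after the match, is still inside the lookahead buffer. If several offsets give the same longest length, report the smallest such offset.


Try each offset into the search buffer:
  offset=1 (pos 7, char 'e'): match length 0
  offset=2 (pos 6, char 'd'): match length 2
  offset=3 (pos 5, char 'e'): match length 0
  offset=4 (pos 4, char 'd'): match length 2
  offset=5 (pos 3, char 'd'): match length 1
  offset=6 (pos 2, char 'e'): match length 0
  offset=7 (pos 1, char 'c'): match length 0
  offset=8 (pos 0, char 'e'): match length 0
Longest match has length 2, found at offsets 2, 4; take the smallest, offset 2.
next_char = character at position 8 + 2 = 10 -> 'c'

Best match: offset=2, length=2 (matching 'de' starting at position 6)
LZ77 triple: (2, 2, 'c')


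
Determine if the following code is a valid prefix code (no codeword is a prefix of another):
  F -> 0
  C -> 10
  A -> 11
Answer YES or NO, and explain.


Checking each pair (does one codeword prefix another?):
  F='0' vs C='10': no prefix
  F='0' vs A='11': no prefix
  C='10' vs F='0': no prefix
  C='10' vs A='11': no prefix
  A='11' vs F='0': no prefix
  A='11' vs C='10': no prefix
No violation found over all pairs.

YES -- this is a valid prefix code. No codeword is a prefix of any other codeword.


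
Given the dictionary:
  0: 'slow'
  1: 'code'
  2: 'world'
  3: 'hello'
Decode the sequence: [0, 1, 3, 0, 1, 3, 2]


Look up each index in the dictionary:
  0 -> 'slow'
  1 -> 'code'
  3 -> 'hello'
  0 -> 'slow'
  1 -> 'code'
  3 -> 'hello'
  2 -> 'world'

Decoded: "slow code hello slow code hello world"


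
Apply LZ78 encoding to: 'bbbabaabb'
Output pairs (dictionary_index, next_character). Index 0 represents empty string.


LZ78 encoding steps:
Dictionary: {0: ''}
Step 1: w='' (idx 0), next='b' -> output (0, 'b'), add 'b' as idx 1
Step 2: w='b' (idx 1), next='b' -> output (1, 'b'), add 'bb' as idx 2
Step 3: w='' (idx 0), next='a' -> output (0, 'a'), add 'a' as idx 3
Step 4: w='b' (idx 1), next='a' -> output (1, 'a'), add 'ba' as idx 4
Step 5: w='a' (idx 3), next='b' -> output (3, 'b'), add 'ab' as idx 5
Step 6: w='b' (idx 1), end of input -> output (1, '')


Encoded: [(0, 'b'), (1, 'b'), (0, 'a'), (1, 'a'), (3, 'b'), (1, '')]


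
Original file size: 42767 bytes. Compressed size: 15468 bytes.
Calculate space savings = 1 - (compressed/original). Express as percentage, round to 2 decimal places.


ratio = compressed/original = 15468/42767 = 0.361681
savings = 1 - ratio = 1 - 0.361681 = 0.638319
as a percentage: 0.638319 * 100 = 63.83%

Space savings = 1 - 15468/42767 = 63.83%


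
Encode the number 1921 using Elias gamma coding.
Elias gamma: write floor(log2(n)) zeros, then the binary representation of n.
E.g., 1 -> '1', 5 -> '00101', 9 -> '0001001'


num_bits = floor(log2(1921)) + 1 = 11
leading_zeros = num_bits - 1 = 10
binary(1921) = 11110000001

Elias gamma(1921) = '0000000000' + '11110000001' = 000000000011110000001 (21 bits)


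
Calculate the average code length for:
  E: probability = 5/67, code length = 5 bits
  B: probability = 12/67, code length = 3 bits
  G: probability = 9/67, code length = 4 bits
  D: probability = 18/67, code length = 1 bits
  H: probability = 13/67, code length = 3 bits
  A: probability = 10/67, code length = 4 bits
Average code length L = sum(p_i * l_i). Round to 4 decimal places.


Weighted contributions p_i * l_i:
  E: (5/67) * 5 = 25/67
  B: (12/67) * 3 = 36/67
  G: (9/67) * 4 = 36/67
  D: (18/67) * 1 = 18/67
  H: (13/67) * 3 = 39/67
  A: (10/67) * 4 = 40/67
Sum = (25 + 36 + 36 + 18 + 39 + 40)/67 = 194/67

L = 194/67 = 2.8955 bits/symbol


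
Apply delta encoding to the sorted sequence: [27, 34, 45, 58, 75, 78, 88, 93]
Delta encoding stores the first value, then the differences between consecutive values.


First value: 27
Deltas:
  34 - 27 = 7
  45 - 34 = 11
  58 - 45 = 13
  75 - 58 = 17
  78 - 75 = 3
  88 - 78 = 10
  93 - 88 = 5


Delta encoded: [27, 7, 11, 13, 17, 3, 10, 5]


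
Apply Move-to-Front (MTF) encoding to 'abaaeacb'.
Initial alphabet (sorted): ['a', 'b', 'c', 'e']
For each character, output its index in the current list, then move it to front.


MTF encoding:
'a': index 0 in ['a', 'b', 'c', 'e'] -> ['a', 'b', 'c', 'e']
'b': index 1 in ['a', 'b', 'c', 'e'] -> ['b', 'a', 'c', 'e']
'a': index 1 in ['b', 'a', 'c', 'e'] -> ['a', 'b', 'c', 'e']
'a': index 0 in ['a', 'b', 'c', 'e'] -> ['a', 'b', 'c', 'e']
'e': index 3 in ['a', 'b', 'c', 'e'] -> ['e', 'a', 'b', 'c']
'a': index 1 in ['e', 'a', 'b', 'c'] -> ['a', 'e', 'b', 'c']
'c': index 3 in ['a', 'e', 'b', 'c'] -> ['c', 'a', 'e', 'b']
'b': index 3 in ['c', 'a', 'e', 'b'] -> ['b', 'c', 'a', 'e']


Output: [0, 1, 1, 0, 3, 1, 3, 3]


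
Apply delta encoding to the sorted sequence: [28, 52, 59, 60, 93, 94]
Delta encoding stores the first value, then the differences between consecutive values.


First value: 28
Deltas:
  52 - 28 = 24
  59 - 52 = 7
  60 - 59 = 1
  93 - 60 = 33
  94 - 93 = 1


Delta encoded: [28, 24, 7, 1, 33, 1]


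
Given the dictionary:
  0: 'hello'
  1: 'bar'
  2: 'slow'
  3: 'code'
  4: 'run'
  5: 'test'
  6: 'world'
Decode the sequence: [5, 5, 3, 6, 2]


Look up each index in the dictionary:
  5 -> 'test'
  5 -> 'test'
  3 -> 'code'
  6 -> 'world'
  2 -> 'slow'

Decoded: "test test code world slow"


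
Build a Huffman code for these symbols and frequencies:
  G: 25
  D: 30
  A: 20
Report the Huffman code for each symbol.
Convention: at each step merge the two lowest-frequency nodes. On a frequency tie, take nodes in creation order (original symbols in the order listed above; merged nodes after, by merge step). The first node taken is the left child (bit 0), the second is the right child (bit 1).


Huffman tree construction:
Step 1: Merge A(20) + G(25) = 45
Step 2: Merge D(30) + (A+G)(45) = 75
Read each symbol's code off the tree from the root (left child = 0, right child = 1).

Codes:
  G: 11 (length 2)
  D: 0 (length 1)
  A: 10 (length 2)
Average code length: 120/75 = 1.6000 bits/symbol


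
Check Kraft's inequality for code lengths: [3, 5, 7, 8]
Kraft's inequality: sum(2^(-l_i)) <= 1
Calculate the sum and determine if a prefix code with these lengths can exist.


Sum = 2^(-3) + 2^(-5) + 2^(-7) + 2^(-8)
    = 0.125 + 0.03125 + 0.0078125 + 0.00390625
    = 43/256 = 0.16796875
Since 0.16796875 <= 1, Kraft's inequality IS satisfied.
A prefix code with these lengths CAN exist.

Kraft sum = 0.16796875. Satisfied.


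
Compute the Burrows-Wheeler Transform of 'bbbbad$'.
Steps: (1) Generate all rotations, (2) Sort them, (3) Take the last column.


Rotations (sorted):
  0: $bbbbad -> last char: d
  1: ad$bbbb -> last char: b
  2: bad$bbb -> last char: b
  3: bbad$bb -> last char: b
  4: bbbad$b -> last char: b
  5: bbbbad$ -> last char: $
  6: d$bbbba -> last char: a


BWT = dbbbb$a


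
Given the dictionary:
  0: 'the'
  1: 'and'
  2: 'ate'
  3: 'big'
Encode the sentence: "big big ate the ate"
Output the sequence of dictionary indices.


Look up each word in the dictionary:
  'big' -> 3
  'big' -> 3
  'ate' -> 2
  'the' -> 0
  'ate' -> 2

Encoded: [3, 3, 2, 0, 2]


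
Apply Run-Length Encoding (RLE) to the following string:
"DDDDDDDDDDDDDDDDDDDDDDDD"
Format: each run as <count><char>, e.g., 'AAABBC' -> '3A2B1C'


Scanning runs left to right:
  i=0: run of 'D' x 24 -> '24D'

RLE = 24D


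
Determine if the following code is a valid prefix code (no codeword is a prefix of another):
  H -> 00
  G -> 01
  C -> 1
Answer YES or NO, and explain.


Checking each pair (does one codeword prefix another?):
  H='00' vs G='01': no prefix
  H='00' vs C='1': no prefix
  G='01' vs H='00': no prefix
  G='01' vs C='1': no prefix
  C='1' vs H='00': no prefix
  C='1' vs G='01': no prefix
No violation found over all pairs.

YES -- this is a valid prefix code. No codeword is a prefix of any other codeword.


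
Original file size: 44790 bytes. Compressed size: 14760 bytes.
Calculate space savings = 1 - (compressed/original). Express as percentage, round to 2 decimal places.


ratio = compressed/original = 14760/44790 = 0.329538
savings = 1 - ratio = 1 - 0.329538 = 0.670462
as a percentage: 0.670462 * 100 = 67.05%

Space savings = 1 - 14760/44790 = 67.05%


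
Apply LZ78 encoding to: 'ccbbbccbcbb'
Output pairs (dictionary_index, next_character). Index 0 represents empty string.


LZ78 encoding steps:
Dictionary: {0: ''}
Step 1: w='' (idx 0), next='c' -> output (0, 'c'), add 'c' as idx 1
Step 2: w='c' (idx 1), next='b' -> output (1, 'b'), add 'cb' as idx 2
Step 3: w='' (idx 0), next='b' -> output (0, 'b'), add 'b' as idx 3
Step 4: w='b' (idx 3), next='c' -> output (3, 'c'), add 'bc' as idx 4
Step 5: w='cb' (idx 2), next='c' -> output (2, 'c'), add 'cbc' as idx 5
Step 6: w='b' (idx 3), next='b' -> output (3, 'b'), add 'bb' as idx 6


Encoded: [(0, 'c'), (1, 'b'), (0, 'b'), (3, 'c'), (2, 'c'), (3, 'b')]


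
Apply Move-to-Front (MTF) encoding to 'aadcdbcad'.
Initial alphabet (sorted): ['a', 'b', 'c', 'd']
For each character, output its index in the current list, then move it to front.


MTF encoding:
'a': index 0 in ['a', 'b', 'c', 'd'] -> ['a', 'b', 'c', 'd']
'a': index 0 in ['a', 'b', 'c', 'd'] -> ['a', 'b', 'c', 'd']
'd': index 3 in ['a', 'b', 'c', 'd'] -> ['d', 'a', 'b', 'c']
'c': index 3 in ['d', 'a', 'b', 'c'] -> ['c', 'd', 'a', 'b']
'd': index 1 in ['c', 'd', 'a', 'b'] -> ['d', 'c', 'a', 'b']
'b': index 3 in ['d', 'c', 'a', 'b'] -> ['b', 'd', 'c', 'a']
'c': index 2 in ['b', 'd', 'c', 'a'] -> ['c', 'b', 'd', 'a']
'a': index 3 in ['c', 'b', 'd', 'a'] -> ['a', 'c', 'b', 'd']
'd': index 3 in ['a', 'c', 'b', 'd'] -> ['d', 'a', 'c', 'b']


Output: [0, 0, 3, 3, 1, 3, 2, 3, 3]


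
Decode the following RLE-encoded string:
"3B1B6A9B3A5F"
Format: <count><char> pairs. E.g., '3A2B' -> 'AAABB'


Expanding each <count><char> pair:
  3B -> 'BBB'
  1B -> 'B'
  6A -> 'AAAAAA'
  9B -> 'BBBBBBBBB'
  3A -> 'AAA'
  5F -> 'FFFFF'

Decoded = BBBBAAAAAABBBBBBBBBAAAFFFFF


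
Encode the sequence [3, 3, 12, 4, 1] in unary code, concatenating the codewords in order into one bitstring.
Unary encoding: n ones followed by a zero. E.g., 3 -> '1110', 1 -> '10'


Encode each number as n ones followed by a terminating 0:
  3 -> 1110 (4 bits)
  3 -> 1110 (4 bits)
  12 -> 1111111111110 (13 bits)
  4 -> 11110 (5 bits)
  1 -> 10 (2 bits)
Total length = 4 + 4 + 13 + 5 + 2 = 28 bits.

Unary([3, 3, 12, 4, 1]) = 1110111011111111111101111010 (28 bits)


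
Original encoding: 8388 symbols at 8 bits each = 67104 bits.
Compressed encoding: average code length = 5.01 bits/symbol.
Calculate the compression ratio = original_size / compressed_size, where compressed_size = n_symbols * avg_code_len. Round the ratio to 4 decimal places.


original_size = n_symbols * orig_bits = 8388 * 8 = 67104 bits
compressed_size = n_symbols * avg_code_len = 8388 * 5.01 = 42023.88 bits
ratio = original_size / compressed_size = 67104 / 42023.88 = 1.5968

Compression ratio = 1.5968


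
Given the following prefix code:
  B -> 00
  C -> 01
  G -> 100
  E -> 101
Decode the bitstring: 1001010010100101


Decoding step by step:
Bits 100 -> G
Bits 101 -> E
Bits 00 -> B
Bits 101 -> E
Bits 00 -> B
Bits 101 -> E


Decoded message: GEBEBE


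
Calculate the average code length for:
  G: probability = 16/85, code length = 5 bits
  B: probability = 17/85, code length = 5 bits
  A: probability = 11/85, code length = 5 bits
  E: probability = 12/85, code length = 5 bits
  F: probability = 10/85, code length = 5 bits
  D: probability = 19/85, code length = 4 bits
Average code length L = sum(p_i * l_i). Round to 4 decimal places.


Weighted contributions p_i * l_i:
  G: (16/85) * 5 = 80/85
  B: (17/85) * 5 = 85/85
  A: (11/85) * 5 = 55/85
  E: (12/85) * 5 = 60/85
  F: (10/85) * 5 = 50/85
  D: (19/85) * 4 = 76/85
Sum = (80 + 85 + 55 + 60 + 50 + 76)/85 = 406/85

L = 406/85 = 4.7765 bits/symbol


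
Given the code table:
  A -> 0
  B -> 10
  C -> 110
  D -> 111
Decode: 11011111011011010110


Decoding:
110 -> C
111 -> D
110 -> C
110 -> C
110 -> C
10 -> B
110 -> C


Result: CDCCCBC


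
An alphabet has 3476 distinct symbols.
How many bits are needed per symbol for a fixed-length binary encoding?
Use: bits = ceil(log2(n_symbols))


log2(3476) = 11.7632
Bracket: 2^11 = 2048 < 3476 <= 2^12 = 4096
So ceil(log2(3476)) = 12

bits = ceil(log2(3476)) = ceil(11.7632) = 12 bits


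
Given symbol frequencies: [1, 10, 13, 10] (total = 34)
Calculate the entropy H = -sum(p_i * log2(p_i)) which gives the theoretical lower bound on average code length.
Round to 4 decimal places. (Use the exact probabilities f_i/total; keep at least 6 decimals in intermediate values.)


Per-symbol terms -p_i * log2(p_i) with p_i = f_i/34:
  p = 1/34 = 0.029412: log2(p) = -5.087463, -p*log2(p) = 0.149631
  p = 10/34 = 0.294118: log2(p) = -1.765535, -p*log2(p) = 0.519275
  p = 13/34 = 0.382353: log2(p) = -1.387023, -p*log2(p) = 0.530332
  p = 10/34 = 0.294118: log2(p) = -1.765535, -p*log2(p) = 0.519275
H = 0.149631 + 0.519275 + 0.530332 + 0.519275 = 1.718513

H = 1.7185 bits/symbol


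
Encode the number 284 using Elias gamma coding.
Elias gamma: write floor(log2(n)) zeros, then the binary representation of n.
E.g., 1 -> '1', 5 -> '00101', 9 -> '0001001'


num_bits = floor(log2(284)) + 1 = 9
leading_zeros = num_bits - 1 = 8
binary(284) = 100011100

Elias gamma(284) = '00000000' + '100011100' = 00000000100011100 (17 bits)


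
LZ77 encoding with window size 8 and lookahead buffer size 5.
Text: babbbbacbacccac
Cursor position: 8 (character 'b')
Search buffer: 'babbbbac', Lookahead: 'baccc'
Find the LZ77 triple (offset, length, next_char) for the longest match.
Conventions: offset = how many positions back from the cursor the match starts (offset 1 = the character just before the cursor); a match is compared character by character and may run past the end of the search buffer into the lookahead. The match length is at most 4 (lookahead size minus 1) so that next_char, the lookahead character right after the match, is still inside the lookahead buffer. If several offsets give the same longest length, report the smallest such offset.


Try each offset into the search buffer:
  offset=1 (pos 7, char 'c'): match length 0
  offset=2 (pos 6, char 'a'): match length 0
  offset=3 (pos 5, char 'b'): match length 3
  offset=4 (pos 4, char 'b'): match length 1
  offset=5 (pos 3, char 'b'): match length 1
  offset=6 (pos 2, char 'b'): match length 1
  offset=7 (pos 1, char 'a'): match length 0
  offset=8 (pos 0, char 'b'): match length 2
Longest match has length 3 at offset 3.
next_char = character at position 8 + 3 = 11 -> 'c'

Best match: offset=3, length=3 (matching 'bac' starting at position 5)
LZ77 triple: (3, 3, 'c')


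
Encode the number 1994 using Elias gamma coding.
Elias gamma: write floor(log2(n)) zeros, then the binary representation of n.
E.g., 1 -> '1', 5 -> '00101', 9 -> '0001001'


num_bits = floor(log2(1994)) + 1 = 11
leading_zeros = num_bits - 1 = 10
binary(1994) = 11111001010

Elias gamma(1994) = '0000000000' + '11111001010' = 000000000011111001010 (21 bits)


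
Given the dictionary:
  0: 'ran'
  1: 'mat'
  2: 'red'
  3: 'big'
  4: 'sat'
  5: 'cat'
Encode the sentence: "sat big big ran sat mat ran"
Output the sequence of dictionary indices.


Look up each word in the dictionary:
  'sat' -> 4
  'big' -> 3
  'big' -> 3
  'ran' -> 0
  'sat' -> 4
  'mat' -> 1
  'ran' -> 0

Encoded: [4, 3, 3, 0, 4, 1, 0]


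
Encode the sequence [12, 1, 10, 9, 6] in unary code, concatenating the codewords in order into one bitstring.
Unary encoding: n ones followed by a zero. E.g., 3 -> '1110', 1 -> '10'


Encode each number as n ones followed by a terminating 0:
  12 -> 1111111111110 (13 bits)
  1 -> 10 (2 bits)
  10 -> 11111111110 (11 bits)
  9 -> 1111111110 (10 bits)
  6 -> 1111110 (7 bits)
Total length = 13 + 2 + 11 + 10 + 7 = 43 bits.

Unary([12, 1, 10, 9, 6]) = 1111111111110101111111111011111111101111110 (43 bits)


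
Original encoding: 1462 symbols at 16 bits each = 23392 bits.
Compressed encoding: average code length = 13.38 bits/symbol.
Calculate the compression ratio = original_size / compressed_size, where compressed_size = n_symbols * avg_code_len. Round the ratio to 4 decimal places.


original_size = n_symbols * orig_bits = 1462 * 16 = 23392 bits
compressed_size = n_symbols * avg_code_len = 1462 * 13.38 = 19561.56 bits
ratio = original_size / compressed_size = 23392 / 19561.56 = 1.1958

Compression ratio = 1.1958


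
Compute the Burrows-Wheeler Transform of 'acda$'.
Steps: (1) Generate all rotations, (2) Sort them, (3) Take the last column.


Rotations (sorted):
  0: $acda -> last char: a
  1: a$acd -> last char: d
  2: acda$ -> last char: $
  3: cda$a -> last char: a
  4: da$ac -> last char: c


BWT = ad$ac


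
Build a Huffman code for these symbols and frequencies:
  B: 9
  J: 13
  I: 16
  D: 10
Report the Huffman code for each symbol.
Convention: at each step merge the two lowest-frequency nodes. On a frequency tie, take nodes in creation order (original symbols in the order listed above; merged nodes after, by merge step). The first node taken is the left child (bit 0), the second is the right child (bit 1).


Huffman tree construction:
Step 1: Merge B(9) + D(10) = 19
Step 2: Merge J(13) + I(16) = 29
Step 3: Merge (B+D)(19) + (J+I)(29) = 48
Read each symbol's code off the tree from the root (left child = 0, right child = 1).

Codes:
  B: 00 (length 2)
  J: 10 (length 2)
  I: 11 (length 2)
  D: 01 (length 2)
Average code length: 96/48 = 2.0000 bits/symbol


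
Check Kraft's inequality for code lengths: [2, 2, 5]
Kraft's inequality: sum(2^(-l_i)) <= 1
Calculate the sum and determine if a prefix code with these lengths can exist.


Sum = 2^(-2) + 2^(-2) + 2^(-5)
    = 0.25 + 0.25 + 0.03125
    = 17/32 = 0.53125
Since 0.53125 <= 1, Kraft's inequality IS satisfied.
A prefix code with these lengths CAN exist.

Kraft sum = 0.53125. Satisfied.


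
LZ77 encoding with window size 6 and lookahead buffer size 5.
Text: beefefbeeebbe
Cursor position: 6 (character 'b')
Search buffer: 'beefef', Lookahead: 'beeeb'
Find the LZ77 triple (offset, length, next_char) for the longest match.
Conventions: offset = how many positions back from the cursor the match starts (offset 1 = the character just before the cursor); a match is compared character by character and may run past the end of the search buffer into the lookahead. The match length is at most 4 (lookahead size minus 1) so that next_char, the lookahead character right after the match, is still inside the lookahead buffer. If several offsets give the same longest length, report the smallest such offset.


Try each offset into the search buffer:
  offset=1 (pos 5, char 'f'): match length 0
  offset=2 (pos 4, char 'e'): match length 0
  offset=3 (pos 3, char 'f'): match length 0
  offset=4 (pos 2, char 'e'): match length 0
  offset=5 (pos 1, char 'e'): match length 0
  offset=6 (pos 0, char 'b'): match length 3
Longest match has length 3 at offset 6.
next_char = character at position 6 + 3 = 9 -> 'e'

Best match: offset=6, length=3 (matching 'bee' starting at position 0)
LZ77 triple: (6, 3, 'e')


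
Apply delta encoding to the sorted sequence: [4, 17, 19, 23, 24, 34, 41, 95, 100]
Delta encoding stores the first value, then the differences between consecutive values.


First value: 4
Deltas:
  17 - 4 = 13
  19 - 17 = 2
  23 - 19 = 4
  24 - 23 = 1
  34 - 24 = 10
  41 - 34 = 7
  95 - 41 = 54
  100 - 95 = 5


Delta encoded: [4, 13, 2, 4, 1, 10, 7, 54, 5]


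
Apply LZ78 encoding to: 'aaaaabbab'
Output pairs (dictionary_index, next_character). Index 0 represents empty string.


LZ78 encoding steps:
Dictionary: {0: ''}
Step 1: w='' (idx 0), next='a' -> output (0, 'a'), add 'a' as idx 1
Step 2: w='a' (idx 1), next='a' -> output (1, 'a'), add 'aa' as idx 2
Step 3: w='aa' (idx 2), next='b' -> output (2, 'b'), add 'aab' as idx 3
Step 4: w='' (idx 0), next='b' -> output (0, 'b'), add 'b' as idx 4
Step 5: w='a' (idx 1), next='b' -> output (1, 'b'), add 'ab' as idx 5


Encoded: [(0, 'a'), (1, 'a'), (2, 'b'), (0, 'b'), (1, 'b')]


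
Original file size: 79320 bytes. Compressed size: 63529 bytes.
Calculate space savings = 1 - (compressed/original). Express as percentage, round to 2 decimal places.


ratio = compressed/original = 63529/79320 = 0.80092
savings = 1 - ratio = 1 - 0.80092 = 0.19908
as a percentage: 0.19908 * 100 = 19.91%

Space savings = 1 - 63529/79320 = 19.91%


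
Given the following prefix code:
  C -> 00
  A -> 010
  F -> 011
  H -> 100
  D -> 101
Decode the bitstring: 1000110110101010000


Decoding step by step:
Bits 100 -> H
Bits 011 -> F
Bits 011 -> F
Bits 010 -> A
Bits 101 -> D
Bits 00 -> C
Bits 00 -> C


Decoded message: HFFADCC


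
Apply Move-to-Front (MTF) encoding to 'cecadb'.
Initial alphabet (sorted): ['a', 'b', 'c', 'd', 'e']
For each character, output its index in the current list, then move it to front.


MTF encoding:
'c': index 2 in ['a', 'b', 'c', 'd', 'e'] -> ['c', 'a', 'b', 'd', 'e']
'e': index 4 in ['c', 'a', 'b', 'd', 'e'] -> ['e', 'c', 'a', 'b', 'd']
'c': index 1 in ['e', 'c', 'a', 'b', 'd'] -> ['c', 'e', 'a', 'b', 'd']
'a': index 2 in ['c', 'e', 'a', 'b', 'd'] -> ['a', 'c', 'e', 'b', 'd']
'd': index 4 in ['a', 'c', 'e', 'b', 'd'] -> ['d', 'a', 'c', 'e', 'b']
'b': index 4 in ['d', 'a', 'c', 'e', 'b'] -> ['b', 'd', 'a', 'c', 'e']


Output: [2, 4, 1, 2, 4, 4]


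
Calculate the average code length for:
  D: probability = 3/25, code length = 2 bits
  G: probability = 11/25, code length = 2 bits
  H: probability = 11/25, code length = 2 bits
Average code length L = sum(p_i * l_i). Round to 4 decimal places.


Weighted contributions p_i * l_i:
  D: (3/25) * 2 = 6/25
  G: (11/25) * 2 = 22/25
  H: (11/25) * 2 = 22/25
Sum = (6 + 22 + 22)/25 = 50/25

L = 50/25 = 2.0000 bits/symbol


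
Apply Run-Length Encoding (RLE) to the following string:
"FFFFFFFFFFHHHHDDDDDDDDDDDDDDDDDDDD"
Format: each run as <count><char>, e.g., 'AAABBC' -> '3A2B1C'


Scanning runs left to right:
  i=0: run of 'F' x 10 -> '10F'
  i=10: run of 'H' x 4 -> '4H'
  i=14: run of 'D' x 20 -> '20D'

RLE = 10F4H20D


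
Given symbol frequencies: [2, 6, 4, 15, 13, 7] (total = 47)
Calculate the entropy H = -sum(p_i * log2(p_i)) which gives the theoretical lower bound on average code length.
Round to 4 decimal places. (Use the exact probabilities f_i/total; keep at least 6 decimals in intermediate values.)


Per-symbol terms -p_i * log2(p_i) with p_i = f_i/47:
  p = 2/47 = 0.042553: log2(p) = -4.554589, -p*log2(p) = 0.193812
  p = 6/47 = 0.127660: log2(p) = -2.969626, -p*log2(p) = 0.379101
  p = 4/47 = 0.085106: log2(p) = -3.554589, -p*log2(p) = 0.302518
  p = 15/47 = 0.319149: log2(p) = -1.647698, -p*log2(p) = 0.525861
  p = 13/47 = 0.276596: log2(p) = -1.854149, -p*log2(p) = 0.512850
  p = 7/47 = 0.148936: log2(p) = -2.747234, -p*log2(p) = 0.409163
H = 0.193812 + 0.379101 + 0.302518 + 0.525861 + 0.512850 + 0.409163 = 2.323305

H = 2.3233 bits/symbol


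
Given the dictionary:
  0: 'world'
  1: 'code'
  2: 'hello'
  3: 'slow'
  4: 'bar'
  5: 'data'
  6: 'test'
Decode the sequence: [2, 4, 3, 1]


Look up each index in the dictionary:
  2 -> 'hello'
  4 -> 'bar'
  3 -> 'slow'
  1 -> 'code'

Decoded: "hello bar slow code"


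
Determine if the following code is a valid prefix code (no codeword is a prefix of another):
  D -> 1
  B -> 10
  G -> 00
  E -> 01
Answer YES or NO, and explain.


Checking each pair (does one codeword prefix another?):
  D='1' vs B='10': prefix -- VIOLATION

NO -- this is NOT a valid prefix code. D (1) is a prefix of B (10).


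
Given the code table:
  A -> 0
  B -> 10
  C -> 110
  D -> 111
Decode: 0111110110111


Decoding:
0 -> A
111 -> D
110 -> C
110 -> C
111 -> D


Result: ADCCD


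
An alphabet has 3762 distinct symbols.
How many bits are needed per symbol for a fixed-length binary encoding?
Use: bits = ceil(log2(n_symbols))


log2(3762) = 11.8773
Bracket: 2^11 = 2048 < 3762 <= 2^12 = 4096
So ceil(log2(3762)) = 12

bits = ceil(log2(3762)) = ceil(11.8773) = 12 bits


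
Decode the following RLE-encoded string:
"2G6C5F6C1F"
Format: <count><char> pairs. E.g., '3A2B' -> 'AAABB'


Expanding each <count><char> pair:
  2G -> 'GG'
  6C -> 'CCCCCC'
  5F -> 'FFFFF'
  6C -> 'CCCCCC'
  1F -> 'F'

Decoded = GGCCCCCCFFFFFCCCCCCF


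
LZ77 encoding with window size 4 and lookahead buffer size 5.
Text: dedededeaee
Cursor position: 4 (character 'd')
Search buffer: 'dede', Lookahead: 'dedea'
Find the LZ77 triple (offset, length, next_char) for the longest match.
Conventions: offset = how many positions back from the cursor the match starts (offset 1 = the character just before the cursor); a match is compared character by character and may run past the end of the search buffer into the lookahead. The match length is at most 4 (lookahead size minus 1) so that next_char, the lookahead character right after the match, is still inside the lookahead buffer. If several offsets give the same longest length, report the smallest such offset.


Try each offset into the search buffer:
  offset=1 (pos 3, char 'e'): match length 0
  offset=2 (pos 2, char 'd'): match length 4
  offset=3 (pos 1, char 'e'): match length 0
  offset=4 (pos 0, char 'd'): match length 4
Longest match has length 4, found at offsets 2, 4; take the smallest, offset 2.
next_char = character at position 4 + 4 = 8 -> 'a'

Best match: offset=2, length=4 (matching 'dede' starting at position 2)
LZ77 triple: (2, 4, 'a')
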